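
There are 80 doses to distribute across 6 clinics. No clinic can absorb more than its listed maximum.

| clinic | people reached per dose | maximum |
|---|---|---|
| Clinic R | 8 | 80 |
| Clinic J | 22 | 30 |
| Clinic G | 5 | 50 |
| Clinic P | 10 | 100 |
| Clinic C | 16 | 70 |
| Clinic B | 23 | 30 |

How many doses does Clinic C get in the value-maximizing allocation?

20

Highest people reached per dose first: Clinic B 23 > Clinic J 22 > Clinic C 16 > Clinic P 10 > Clinic R 8 > Clinic G 5.
Give Clinic B 30 to hit its cap of 30 → 50 left.
Give Clinic J 30 to hit its cap of 30 → 20 left.
Clinic C: +20 (room for 70) → 20. Pool exhausted.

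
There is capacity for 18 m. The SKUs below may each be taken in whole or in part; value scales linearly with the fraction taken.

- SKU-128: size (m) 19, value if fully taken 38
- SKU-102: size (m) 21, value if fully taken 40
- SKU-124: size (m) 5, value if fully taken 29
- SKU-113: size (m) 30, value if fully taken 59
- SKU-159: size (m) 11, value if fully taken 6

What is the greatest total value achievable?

55

Rank by value-to-size ratio: SKU-124 29/5≈5.8, SKU-128 38/19≈2, SKU-113 59/30≈1.97, SKU-102 40/21≈1.9, SKU-159 6/11≈0.545.
Take all of SKU-124 (5 m, value 29) ; 13 m left.
Only 13 m remain; take 13/19 of SKU-128 for value 38×13/19 = 26.
Total value = 55.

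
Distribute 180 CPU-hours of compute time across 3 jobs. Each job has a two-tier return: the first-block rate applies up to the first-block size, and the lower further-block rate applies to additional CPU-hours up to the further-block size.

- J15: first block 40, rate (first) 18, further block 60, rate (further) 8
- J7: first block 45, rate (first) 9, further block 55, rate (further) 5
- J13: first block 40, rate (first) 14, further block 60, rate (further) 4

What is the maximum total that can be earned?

2125

Treat each block as its own option and order by rate: J15/first 18 > J13/first 14 > J7/first 9 > J15/second 8 > J7/second 5 > J13/second 4.
J15 first at 18: fill all 40 → 140 left.
Fill J13 first block (40 at 14) → 100 left.
J7/first (9): +45 → 55 left.
J15 second at 8: only 55 left, fill 55.
Total = 18×40 + 14×40 + 9×45 + 8×55 = 2125.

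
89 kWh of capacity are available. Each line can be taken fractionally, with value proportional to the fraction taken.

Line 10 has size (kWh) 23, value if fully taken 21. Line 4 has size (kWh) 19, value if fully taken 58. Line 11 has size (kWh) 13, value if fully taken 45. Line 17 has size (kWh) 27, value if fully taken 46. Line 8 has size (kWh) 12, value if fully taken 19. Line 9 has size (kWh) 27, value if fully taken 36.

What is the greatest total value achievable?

192

Best value per unit of size first: Line 11 45/13≈3.46, Line 4 58/19≈3.05, Line 17 46/27≈1.7, Line 8 19/12≈1.58, Line 9 36/27≈1.33, Line 10 21/23≈0.913.
Take all of Line 11 (13 kWh, value 45) → 76 kWh left.
All 19 kWh of Line 4 fit (value 58) → 57 remain.
All 27 kWh of Line 17 fit (value 46) → 30 remain.
Line 8: take in full, 12 kWh for value 19 → 18 left.
Fill the last 18 kWh with part of Line 9: 18/27 of it earns 24.
Total value = 192.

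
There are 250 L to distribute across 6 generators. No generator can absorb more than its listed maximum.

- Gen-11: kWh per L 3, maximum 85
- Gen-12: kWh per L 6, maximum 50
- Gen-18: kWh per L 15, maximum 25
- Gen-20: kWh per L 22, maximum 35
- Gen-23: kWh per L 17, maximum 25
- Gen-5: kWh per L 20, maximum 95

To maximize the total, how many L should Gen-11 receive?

20

Highest kWh per L first: Gen-20 22 > Gen-5 20 > Gen-23 17 > Gen-18 15 > Gen-12 6 > Gen-11 3.
Gen-20 takes 35 to reach its cap of 35 — 215 left.
Gen-5 takes 95 to reach its cap of 95 — 120 left.
Gen-23 takes 25 to reach its cap of 25 — 95 left.
Give Gen-18 25 to hit its cap of 25 — 70 left.
Gen-12 takes 50 to reach its cap of 50 — 20 left.
Only 20 left; Gen-11 takes them to reach 20.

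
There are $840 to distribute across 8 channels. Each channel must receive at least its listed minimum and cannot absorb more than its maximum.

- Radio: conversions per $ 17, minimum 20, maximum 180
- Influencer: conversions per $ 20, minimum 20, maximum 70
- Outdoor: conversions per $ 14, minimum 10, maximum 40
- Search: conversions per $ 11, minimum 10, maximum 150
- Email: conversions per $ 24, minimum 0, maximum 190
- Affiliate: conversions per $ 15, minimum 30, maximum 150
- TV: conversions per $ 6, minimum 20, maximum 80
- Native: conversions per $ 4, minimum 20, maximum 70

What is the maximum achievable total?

13800

Meeting every minimum uses 20+20+10+10+0+30+20+20 = 130 $, leaving 710.
Highest conversions per $ first: Email 24 > Influencer 20 > Radio 17 > Affiliate 15 > Outdoor 14 > Search 11 > TV 6 > Native 4.
Email: +190 to 190 (cap) ; 520 left.
Influencer: +50 to 70 (cap) ; 470 left.
Radio takes 160 more to reach its cap of 180 ; 310 left.
Affiliate takes 120 more to reach its cap of 150 ; 190 left.
Outdoor: +30 to 40 (cap) ; 160 left.
Search: +140 to 150 (cap) ; 20 left.
TV: +20 (room for 60) → 40. Pool exhausted.
Total = 17×180 + 20×70 + 14×40 + 11×150 + 24×190 + 15×150 + 6×40 + 4×20 = 13800.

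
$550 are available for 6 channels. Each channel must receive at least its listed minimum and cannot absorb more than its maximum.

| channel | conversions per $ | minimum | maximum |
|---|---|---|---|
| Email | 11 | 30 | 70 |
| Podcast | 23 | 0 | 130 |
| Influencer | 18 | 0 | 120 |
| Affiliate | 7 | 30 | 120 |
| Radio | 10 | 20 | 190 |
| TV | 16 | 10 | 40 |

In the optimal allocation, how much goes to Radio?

160

Meeting every minimum uses 30+0+0+30+20+10 = 90 $, leaving 460.
Highest conversions per $ first: Podcast 23 > Influencer 18 > TV 16 > Email 11 > Radio 10 > Affiliate 7.
Podcast: +130 to 130 (cap) ; 330 left.
Give Influencer 120 more to hit its cap of 120 ; 210 left.
Give TV 30 more to hit its cap of 40 ; 180 left.
Email takes 40 more to reach its cap of 70 ; 140 left.
Radio has room for 170 more but only 140 remain, so it gets 160.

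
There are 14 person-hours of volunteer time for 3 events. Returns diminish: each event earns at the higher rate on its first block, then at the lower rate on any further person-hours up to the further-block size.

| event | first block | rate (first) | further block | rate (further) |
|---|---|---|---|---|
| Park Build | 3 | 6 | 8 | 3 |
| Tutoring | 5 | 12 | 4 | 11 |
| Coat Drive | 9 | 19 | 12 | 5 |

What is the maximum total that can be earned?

231

Rank every tier by rate: Coat Drive/T1 19 > Tutoring/T1 12 > Tutoring/T2 11 > Park Build/T1 6 > Coat Drive/T2 5 > Park Build/T2 3.
Coat Drive T1 at 19: fill all 9 — 5 left.
Fill Tutoring T1 block (5 at 12) — 0 left.
Total = 19×9 + 12×5 = 231.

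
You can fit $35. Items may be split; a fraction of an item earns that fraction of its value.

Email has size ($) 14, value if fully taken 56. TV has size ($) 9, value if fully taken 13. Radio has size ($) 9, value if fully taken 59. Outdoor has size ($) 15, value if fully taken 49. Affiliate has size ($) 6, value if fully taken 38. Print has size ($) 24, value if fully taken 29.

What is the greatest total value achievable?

Best value per unit of size first: Radio 59/9≈6.56, Affiliate 38/6≈6.33, Email 56/14≈4, Outdoor 49/15≈3.27, TV 13/9≈1.44, Print 29/24≈1.21.
Take all of Radio (9 $, value 59) ; 26 $ left.
Take all of Affiliate (6 $, value 38) ; 20 $ left.
All 14 $ of Email fit (value 56) ; 6 remain.
Fill the last 6 $ with part of Outdoor: 6/15 of it earns 19.6.
Total value = 172.6.

172.6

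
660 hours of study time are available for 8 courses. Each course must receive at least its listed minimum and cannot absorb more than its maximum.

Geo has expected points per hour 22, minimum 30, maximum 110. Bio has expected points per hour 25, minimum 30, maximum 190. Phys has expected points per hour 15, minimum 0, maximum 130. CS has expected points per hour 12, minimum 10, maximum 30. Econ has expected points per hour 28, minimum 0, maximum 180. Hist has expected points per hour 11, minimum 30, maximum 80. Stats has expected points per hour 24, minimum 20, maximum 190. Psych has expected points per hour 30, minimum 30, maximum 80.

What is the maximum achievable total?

Meeting every minimum uses 30+30+0+10+0+30+20+30 = 150 hours, leaving 510.
Order the courses by expected points per hour: Psych 30 > Econ 28 > Bio 25 > Stats 24 > Geo 22 > Phys 15 > CS 12 > Hist 11.
Psych: +50 to 80 (cap) ; 460 left.
Econ takes 180 more to reach its cap of 180 ; 280 left.
Give Bio 160 more to hit its cap of 190 ; 120 left.
Only 120 left; Stats takes them to reach 140.
Total = 22×30 + 25×190 + 12×10 + 28×180 + 11×30 + 24×140 + 30×80 = 16660.

16660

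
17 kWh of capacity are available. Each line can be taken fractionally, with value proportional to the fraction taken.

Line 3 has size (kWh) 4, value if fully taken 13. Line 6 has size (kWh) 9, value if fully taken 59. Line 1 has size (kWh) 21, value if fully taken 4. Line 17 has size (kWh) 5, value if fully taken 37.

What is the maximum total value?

Rank by value-to-size ratio: Line 17 37/5≈7.4, Line 6 59/9≈6.56, Line 3 13/4≈3.25, Line 1 4/21≈0.19.
Line 17: take in full, 5 kWh for value 37 — 12 left.
All 9 kWh of Line 6 fit (value 59) — 3 remain.
Fill the last 3 kWh with part of Line 3: 3/4 of it earns 9.75.
Total value = 105.75.

105.75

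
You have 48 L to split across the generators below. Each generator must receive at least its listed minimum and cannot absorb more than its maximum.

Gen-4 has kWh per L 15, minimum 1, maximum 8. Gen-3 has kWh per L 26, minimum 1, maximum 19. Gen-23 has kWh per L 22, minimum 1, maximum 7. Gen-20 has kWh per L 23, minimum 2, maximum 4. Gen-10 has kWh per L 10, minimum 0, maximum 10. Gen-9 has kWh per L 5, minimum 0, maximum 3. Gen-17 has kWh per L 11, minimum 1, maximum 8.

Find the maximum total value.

968

Meeting every minimum uses 1+1+1+2+0+0+1 = 6 L, leaving 42.
Rank by kWh per L: Gen-3 26 > Gen-20 23 > Gen-23 22 > Gen-4 15 > Gen-17 11 > Gen-10 10 > Gen-9 5.
Give Gen-3 18 more to hit its cap of 19 — 24 left.
Give Gen-20 2 more to hit its cap of 4 — 22 left.
Gen-23 takes 6 more to reach its cap of 7 — 16 left.
Gen-4: +7 to 8 (cap) — 9 left.
Gen-17 takes 7 more to reach its cap of 8 — 2 left.
Gen-10 has room for 10 more but only 2 remain, so it gets 2.
Total = 15×8 + 26×19 + 22×7 + 23×4 + 10×2 + 11×8 = 968.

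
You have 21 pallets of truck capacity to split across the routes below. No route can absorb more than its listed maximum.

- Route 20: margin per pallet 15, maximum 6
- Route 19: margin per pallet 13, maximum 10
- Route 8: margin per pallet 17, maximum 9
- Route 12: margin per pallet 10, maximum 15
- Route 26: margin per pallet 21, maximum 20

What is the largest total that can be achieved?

437

Highest margin per pallet first: Route 26 21 > Route 8 17 > Route 20 15 > Route 19 13 > Route 12 10.
Give Route 26 20 to hit its cap of 20 → 1 left.
Only 1 left; Route 8 takes them to reach 1.
Total = 17×1 + 21×20 = 437.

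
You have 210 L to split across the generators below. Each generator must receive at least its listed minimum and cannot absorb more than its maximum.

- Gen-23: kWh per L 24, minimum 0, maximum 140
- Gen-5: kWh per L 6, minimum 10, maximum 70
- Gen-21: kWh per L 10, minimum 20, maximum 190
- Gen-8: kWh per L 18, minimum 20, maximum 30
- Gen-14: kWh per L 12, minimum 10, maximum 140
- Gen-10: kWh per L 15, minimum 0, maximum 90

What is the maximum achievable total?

4280

Meeting every minimum uses 0+10+20+20+10+0 = 60 L, leaving 150.
Highest kWh per L first: Gen-23 24 > Gen-8 18 > Gen-10 15 > Gen-14 12 > Gen-21 10 > Gen-5 6.
Give Gen-23 140 more to hit its cap of 140 → 10 left.
Give Gen-8 10 more to hit its cap of 30 → 0 left.
Total = 24×140 + 6×10 + 10×20 + 18×30 + 12×10 = 4280.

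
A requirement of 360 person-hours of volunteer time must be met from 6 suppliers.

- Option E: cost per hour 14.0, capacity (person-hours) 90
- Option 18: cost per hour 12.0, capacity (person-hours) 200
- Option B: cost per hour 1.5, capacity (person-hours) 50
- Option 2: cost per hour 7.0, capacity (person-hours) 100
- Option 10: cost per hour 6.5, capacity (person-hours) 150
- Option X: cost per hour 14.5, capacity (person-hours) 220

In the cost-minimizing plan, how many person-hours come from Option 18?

Fill from the cheapest supplier first.
Option B at 1.5: take all 50 person-hours ; 310 still needed.
Option 10 (6.5): use full 150 ; 160 person-hours to go.
Option 2 (7.0): use full 100 ; 60 person-hours to go.
Option 18 at 12.0: take 60 of its 200 ; requirement met.
Option E, Option X: unused.

60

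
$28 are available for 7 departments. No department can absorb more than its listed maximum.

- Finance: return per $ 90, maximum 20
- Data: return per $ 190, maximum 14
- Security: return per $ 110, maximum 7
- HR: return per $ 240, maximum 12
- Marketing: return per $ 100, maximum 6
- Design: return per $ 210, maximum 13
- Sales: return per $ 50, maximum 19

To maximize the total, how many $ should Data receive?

3

Order the departments by return per $: HR 240 > Design 210 > Data 190 > Security 110 > Marketing 100 > Finance 90 > Sales 50.
Give HR 12 to hit its cap of 12 — 16 left.
Design: +13 to 13 (cap) — 3 left.
Data has room for 14 but only 3 remain, so it gets 3.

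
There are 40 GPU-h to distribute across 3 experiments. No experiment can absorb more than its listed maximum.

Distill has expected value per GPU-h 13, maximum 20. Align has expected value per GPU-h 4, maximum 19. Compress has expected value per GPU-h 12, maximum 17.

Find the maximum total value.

476

Order the experiments by expected value per GPU-h: Distill 13 > Compress 12 > Align 4.
Distill: +20 to 20 (cap) ; 20 left.
Compress: +17 to 17 (cap) ; 3 left.
Align: +3 (room for 19) → 3. Pool exhausted.
Total = 13×20 + 4×3 + 12×17 = 476.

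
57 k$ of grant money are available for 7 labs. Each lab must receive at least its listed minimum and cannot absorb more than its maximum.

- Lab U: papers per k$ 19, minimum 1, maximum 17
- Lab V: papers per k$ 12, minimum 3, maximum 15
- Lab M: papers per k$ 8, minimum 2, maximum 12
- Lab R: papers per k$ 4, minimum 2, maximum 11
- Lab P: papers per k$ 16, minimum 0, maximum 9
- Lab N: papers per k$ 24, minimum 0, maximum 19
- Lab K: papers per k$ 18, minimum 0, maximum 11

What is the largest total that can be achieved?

Meeting every minimum uses 1+3+2+2+0+0+0 = 8 k$, leaving 49.
Order the labs by papers per k$: Lab N 24 > Lab U 19 > Lab K 18 > Lab P 16 > Lab V 12 > Lab M 8 > Lab R 4.
Give Lab N 19 more to hit its cap of 19 ; 30 left.
Lab U takes 16 more to reach its cap of 17 ; 14 left.
Lab K takes 11 more to reach its cap of 11 ; 3 left.
Lab P has room for 9 more but only 3 remain, so it gets 3.
Total = 19×17 + 12×3 + 8×2 + 4×2 + 16×3 + 24×19 + 18×11 = 1085.

1085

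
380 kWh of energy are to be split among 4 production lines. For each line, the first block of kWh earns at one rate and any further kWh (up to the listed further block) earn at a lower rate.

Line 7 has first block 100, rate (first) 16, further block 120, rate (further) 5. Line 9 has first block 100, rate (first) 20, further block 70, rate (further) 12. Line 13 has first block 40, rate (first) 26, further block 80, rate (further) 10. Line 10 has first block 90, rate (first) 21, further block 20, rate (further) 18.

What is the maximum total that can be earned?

7250

Treat each block as its own option and order by rate: Line 13/first 26 > Line 10/first 21 > Line 9/first 20 > Line 10/second 18 > Line 7/first 16 > Line 9/second 12 > Line 13/second 10 > Line 7/second 5.
Line 13 first at 26: fill all 40 — 340 left.
Line 10 first at 21: fill all 90 — 250 left.
Fill Line 9 first block (100 at 20) — 150 left.
Fill Line 10 second block (20 at 18) — 130 left.
Line 7 first at 16: fill all 100 — 30 left.
30 remain; put them into Line 9 second at 12.
Total = 26×40 + 21×90 + 20×100 + 18×20 + 16×100 + 12×30 = 7250.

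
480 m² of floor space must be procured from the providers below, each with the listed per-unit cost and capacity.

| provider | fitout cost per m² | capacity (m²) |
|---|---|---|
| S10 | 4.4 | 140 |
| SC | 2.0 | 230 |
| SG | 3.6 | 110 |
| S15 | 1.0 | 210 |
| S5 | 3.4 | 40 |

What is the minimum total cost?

806

Use providers in increasing cost order.
S15 (1.0): use full 210 ; 270 m² to go.
SC at 2.0: take all 230 m² ; 40 still needed.
S5 (3.4): use full 40 ; 0 m² to go.
SG, S10: unused.
Cost = 210×1.0 + 230×2.0 + 40×3.4 = 806.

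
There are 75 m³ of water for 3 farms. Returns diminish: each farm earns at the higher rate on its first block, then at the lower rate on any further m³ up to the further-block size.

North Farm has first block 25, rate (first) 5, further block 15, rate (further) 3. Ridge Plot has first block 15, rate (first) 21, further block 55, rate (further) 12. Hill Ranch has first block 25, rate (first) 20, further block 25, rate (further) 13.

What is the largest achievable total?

Rank every tier by rate: Ridge Plot/T1 21 > Hill Ranch/T1 20 > Hill Ranch/T2 13 > Ridge Plot/T2 12 > North Farm/T1 5 > North Farm/T2 3.
Ridge Plot T1 at 21: fill all 15 — 60 left.
Fill Hill Ranch T1 block (25 at 20) — 35 left.
Hill Ranch T2 at 13: fill all 25 — 10 left.
10 remain; put them into Ridge Plot T2 at 12.
Total = 21×15 + 20×25 + 13×25 + 12×10 = 1260.

1260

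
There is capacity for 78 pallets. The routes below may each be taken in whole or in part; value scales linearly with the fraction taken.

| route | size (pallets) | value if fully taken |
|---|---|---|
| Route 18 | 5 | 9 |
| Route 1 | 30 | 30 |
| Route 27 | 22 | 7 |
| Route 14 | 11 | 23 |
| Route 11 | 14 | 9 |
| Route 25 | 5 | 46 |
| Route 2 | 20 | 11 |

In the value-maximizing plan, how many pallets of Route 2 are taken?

Rank by value-to-size ratio: Route 25 46/5≈9.2, Route 14 23/11≈2.09, Route 18 9/5≈1.8, Route 1 30/30≈1, Route 11 9/14≈0.643, Route 2 11/20≈0.55, Route 27 7/22≈0.318.
All 5 pallets of Route 25 fit (value 46) ; 73 remain.
Route 14: take in full, 11 pallets for value 23 ; 62 left.
Route 18: take in full, 5 pallets for value 9 ; 57 left.
All 30 pallets of Route 1 fit (value 30) ; 27 remain.
Route 11: take in full, 14 pallets for value 9 ; 13 left.
Fill the last 13 pallets with part of Route 2: 13/20 of it earns 7.15.

13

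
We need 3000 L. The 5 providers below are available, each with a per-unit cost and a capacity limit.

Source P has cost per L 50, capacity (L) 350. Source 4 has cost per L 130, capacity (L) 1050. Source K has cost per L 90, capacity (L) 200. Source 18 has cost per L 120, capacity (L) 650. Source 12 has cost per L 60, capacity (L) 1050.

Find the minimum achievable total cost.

274000

Cheapest first:
Take 350 from Source P at 50 ; need 2650 more.
Source 12 (60): use full 1050 ; 1600 L to go.
Source K (90): use full 200 ; 1400 L to go.
Take 650 from Source 18 at 120 ; need 750 more.
Source 4 (130): take the remaining 750 ; done.
Cost = 350×50 + 1050×60 + 200×90 + 650×120 + 750×130 = 274000.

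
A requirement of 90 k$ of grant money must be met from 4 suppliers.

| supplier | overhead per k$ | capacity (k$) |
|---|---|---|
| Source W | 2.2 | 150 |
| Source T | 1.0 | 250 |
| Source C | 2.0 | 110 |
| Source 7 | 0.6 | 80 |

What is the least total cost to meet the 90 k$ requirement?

58

Fill from the cheapest supplier first.
Source 7 at 0.6: take all 80 k$ ; 10 still needed.
Source T (1.0): take the remaining 10 ; done.
Source C, Source W: unused.
Cost = 80×0.6 + 10×1.0 = 58.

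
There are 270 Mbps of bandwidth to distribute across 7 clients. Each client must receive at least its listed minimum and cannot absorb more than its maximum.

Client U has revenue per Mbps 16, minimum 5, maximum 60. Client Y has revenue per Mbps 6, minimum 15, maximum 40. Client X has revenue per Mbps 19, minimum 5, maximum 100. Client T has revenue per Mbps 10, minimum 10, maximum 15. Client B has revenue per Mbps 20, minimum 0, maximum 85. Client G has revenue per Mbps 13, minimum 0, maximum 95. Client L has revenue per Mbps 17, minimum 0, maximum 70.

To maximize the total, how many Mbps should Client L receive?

55

Meeting every minimum uses 5+15+5+10+0+0+0 = 35 Mbps, leaving 235.
Highest revenue per Mbps first: Client B 20 > Client X 19 > Client L 17 > Client U 16 > Client G 13 > Client T 10 > Client Y 6.
Give Client B 85 more to hit its cap of 85 ; 150 left.
Client X takes 95 more to reach its cap of 100 ; 55 left.
Only 55 left; Client L takes them to reach 55.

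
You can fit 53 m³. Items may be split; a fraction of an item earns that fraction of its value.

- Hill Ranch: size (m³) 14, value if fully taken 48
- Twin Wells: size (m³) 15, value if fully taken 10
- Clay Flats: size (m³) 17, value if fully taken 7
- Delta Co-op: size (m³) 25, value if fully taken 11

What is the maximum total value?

68.56

Sort by value density: Hill Ranch 48/14≈3.43, Twin Wells 10/15≈0.667, Delta Co-op 11/25≈0.44, Clay Flats 7/17≈0.412.
Take all of Hill Ranch (14 m³, value 48) → 39 m³ left.
All 15 m³ of Twin Wells fit (value 10) → 24 remain.
Fill the last 24 m³ with part of Delta Co-op: 24/25 of it earns 10.56.
Total value = 68.56.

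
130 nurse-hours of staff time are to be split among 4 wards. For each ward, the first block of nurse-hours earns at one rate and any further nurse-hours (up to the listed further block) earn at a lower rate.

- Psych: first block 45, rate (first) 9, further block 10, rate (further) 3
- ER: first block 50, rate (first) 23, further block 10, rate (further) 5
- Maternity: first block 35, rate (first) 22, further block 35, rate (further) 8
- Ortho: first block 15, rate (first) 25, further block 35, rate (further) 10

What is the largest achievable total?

2595

Order all 8 blocks by rate: Ortho/first 25 > ER/first 23 > Maternity/first 22 > Ortho/second 10 > Psych/first 9 > Maternity/second 8 > ER/second 5 > Psych/second 3.
Ortho/first (25): +15 → 115 left.
ER first at 23: fill all 50 → 65 left.
Fill Maternity first block (35 at 22) → 30 left.
Ortho second at 10: only 30 left, fill 30.
Total = 25×15 + 23×50 + 22×35 + 10×30 = 2595.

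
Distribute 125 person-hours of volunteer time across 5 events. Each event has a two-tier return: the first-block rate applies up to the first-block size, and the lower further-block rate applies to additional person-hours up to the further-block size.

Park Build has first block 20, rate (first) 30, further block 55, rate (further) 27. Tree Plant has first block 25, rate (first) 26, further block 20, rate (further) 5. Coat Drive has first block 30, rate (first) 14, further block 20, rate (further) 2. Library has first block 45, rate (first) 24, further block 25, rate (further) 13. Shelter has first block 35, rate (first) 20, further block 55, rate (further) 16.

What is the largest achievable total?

3335

Rank every tier by rate: Park Build/tier1 30 > Park Build/tier2 27 > Tree Plant/tier1 26 > Library/tier1 24 > Shelter/tier1 20 > Shelter/tier2 16 > Coat Drive/tier1 14 > Library/tier2 13 > Tree Plant/tier2 5 > Coat Drive/tier2 2.
Fill Park Build tier1 block (20 at 30) — 105 left.
Park Build/tier2 (27): +55 — 50 left.
Tree Plant/tier1 (26): +25 — 25 left.
25 remain; put them into Library tier1 at 24.
Total = 30×20 + 27×55 + 26×25 + 24×25 = 3335.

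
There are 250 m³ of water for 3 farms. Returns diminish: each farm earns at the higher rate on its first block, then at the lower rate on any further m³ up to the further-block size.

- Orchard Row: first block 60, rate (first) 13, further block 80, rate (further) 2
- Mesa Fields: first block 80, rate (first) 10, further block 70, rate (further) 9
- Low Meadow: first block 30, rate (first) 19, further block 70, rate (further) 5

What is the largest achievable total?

Treat each block as its own option and order by rate: Low Meadow/T1 19 > Orchard Row/T1 13 > Mesa Fields/T1 10 > Mesa Fields/T2 9 > Low Meadow/T2 5 > Orchard Row/T2 2.
Fill Low Meadow T1 block (30 at 19) ; 220 left.
Fill Orchard Row T1 block (60 at 13) ; 160 left.
Fill Mesa Fields T1 block (80 at 10) ; 80 left.
Mesa Fields T2 at 9: fill all 70 ; 10 left.
10 remain; put them into Low Meadow T2 at 5.
Total = 19×30 + 13×60 + 10×80 + 9×70 + 5×10 = 2830.

2830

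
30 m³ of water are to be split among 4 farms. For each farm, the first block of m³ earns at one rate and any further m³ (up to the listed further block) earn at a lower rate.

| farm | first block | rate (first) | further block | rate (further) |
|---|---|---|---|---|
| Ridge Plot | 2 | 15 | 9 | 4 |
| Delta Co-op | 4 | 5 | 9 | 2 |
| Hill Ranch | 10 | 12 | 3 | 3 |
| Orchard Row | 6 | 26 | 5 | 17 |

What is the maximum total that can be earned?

Order all 8 blocks by rate: Orchard Row/T1 26 > Orchard Row/T2 17 > Ridge Plot/T1 15 > Hill Ranch/T1 12 > Delta Co-op/T1 5 > Ridge Plot/T2 4 > Hill Ranch/T2 3 > Delta Co-op/T2 2.
Fill Orchard Row T1 block (6 at 26) → 24 left.
Orchard Row T2 at 17: fill all 5 → 19 left.
Ridge Plot/T1 (15): +2 → 17 left.
Hill Ranch T1 at 12: fill all 10 → 7 left.
Delta Co-op/T1 (5): +4 → 3 left.
3 remain; put them into Ridge Plot T2 at 4.
Total = 26×6 + 17×5 + 15×2 + 12×10 + 5×4 + 4×3 = 423.

423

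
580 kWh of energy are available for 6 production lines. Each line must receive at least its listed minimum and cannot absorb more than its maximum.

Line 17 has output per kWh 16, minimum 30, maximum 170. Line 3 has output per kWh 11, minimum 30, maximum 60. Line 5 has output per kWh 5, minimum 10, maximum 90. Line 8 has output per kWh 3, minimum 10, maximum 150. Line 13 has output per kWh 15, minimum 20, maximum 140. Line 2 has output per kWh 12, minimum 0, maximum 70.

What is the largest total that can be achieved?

6920

Meeting every minimum uses 30+30+10+10+20+0 = 100 kWh, leaving 480.
Order the production lines by output per kWh: Line 17 16 > Line 13 15 > Line 2 12 > Line 3 11 > Line 5 5 > Line 8 3.
Give Line 17 140 more to hit its cap of 170 → 340 left.
Line 13: +120 to 140 (cap) → 220 left.
Line 2 takes 70 more to reach its cap of 70 → 150 left.
Line 3 takes 30 more to reach its cap of 60 → 120 left.
Give Line 5 80 more to hit its cap of 90 → 40 left.
Line 8: +40 (room for 140) → 50. Pool exhausted.
Total = 16×170 + 11×60 + 5×90 + 3×50 + 15×140 + 12×70 = 6920.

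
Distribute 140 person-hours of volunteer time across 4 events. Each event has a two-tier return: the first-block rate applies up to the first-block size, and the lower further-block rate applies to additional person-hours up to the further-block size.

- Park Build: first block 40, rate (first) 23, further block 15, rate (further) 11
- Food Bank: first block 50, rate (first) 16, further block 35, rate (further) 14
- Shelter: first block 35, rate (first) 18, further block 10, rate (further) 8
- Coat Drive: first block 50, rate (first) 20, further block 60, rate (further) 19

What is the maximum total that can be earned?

Treat each block as its own option and order by rate: Park Build/first 23 > Coat Drive/first 20 > Coat Drive/second 19 > Shelter/first 18 > Food Bank/first 16 > Food Bank/second 14 > Park Build/second 11 > Shelter/second 8.
Fill Park Build first block (40 at 23) — 100 left.
Coat Drive first at 20: fill all 50 — 50 left.
Coat Drive second at 19: only 50 left, fill 50.
Total = 23×40 + 20×50 + 19×50 = 2870.

2870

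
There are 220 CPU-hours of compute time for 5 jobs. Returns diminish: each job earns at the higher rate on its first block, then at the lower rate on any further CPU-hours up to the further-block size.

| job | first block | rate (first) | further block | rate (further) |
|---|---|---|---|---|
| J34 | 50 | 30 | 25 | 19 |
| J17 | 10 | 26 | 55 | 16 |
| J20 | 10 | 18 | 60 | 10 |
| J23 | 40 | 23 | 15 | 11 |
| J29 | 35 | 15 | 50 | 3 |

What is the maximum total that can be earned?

Treat each block as its own option and order by rate: J34/tier1 30 > J17/tier1 26 > J23/tier1 23 > J34/tier2 19 > J20/tier1 18 > J17/tier2 16 > J29/tier1 15 > J23/tier2 11 > J20/tier2 10 > J29/tier2 3.
Fill J34 tier1 block (50 at 30) ; 170 left.
Fill J17 tier1 block (10 at 26) ; 160 left.
J23/tier1 (23): +40 ; 120 left.
J34 tier2 at 19: fill all 25 ; 95 left.
J20/tier1 (18): +10 ; 85 left.
J17 tier2 at 16: fill all 55 ; 30 left.
30 remain; put them into J29 tier1 at 15.
Total = 30×50 + 26×10 + 23×40 + 19×25 + 18×10 + 16×55 + 15×30 = 4665.

4665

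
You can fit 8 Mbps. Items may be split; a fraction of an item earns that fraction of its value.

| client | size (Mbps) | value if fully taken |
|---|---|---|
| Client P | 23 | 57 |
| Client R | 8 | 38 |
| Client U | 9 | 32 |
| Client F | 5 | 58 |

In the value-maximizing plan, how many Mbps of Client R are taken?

Best value per unit of size first: Client F 58/5≈11.6, Client R 38/8≈4.75, Client U 32/9≈3.56, Client P 57/23≈2.48.
All 5 Mbps of Client F fit (value 58) ; 3 remain.
Only 3 Mbps remain; take 3/8 of Client R for value 38×3/8 = 14.25.

3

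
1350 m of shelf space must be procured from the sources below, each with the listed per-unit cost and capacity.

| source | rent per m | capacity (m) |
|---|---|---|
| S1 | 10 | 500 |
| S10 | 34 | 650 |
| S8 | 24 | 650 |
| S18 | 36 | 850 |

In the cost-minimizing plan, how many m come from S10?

200

Cheapest first:
Take 500 from S1 at 10 — need 850 more.
Take 650 from S8 at 24 — need 200 more.
S10 at 34: take 200 of its 650 — requirement met.
S18: unused.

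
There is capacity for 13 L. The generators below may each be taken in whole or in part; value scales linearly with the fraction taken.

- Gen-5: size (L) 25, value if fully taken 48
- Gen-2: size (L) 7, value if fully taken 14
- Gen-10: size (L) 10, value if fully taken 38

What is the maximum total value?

44

Best value per unit of size first: Gen-10 38/10≈3.8, Gen-2 14/7≈2, Gen-5 48/25≈1.92.
Take all of Gen-10 (10 L, value 38) — 3 L left.
Fill the last 3 L with part of Gen-2: 3/7 of it earns 6.
Total value = 44.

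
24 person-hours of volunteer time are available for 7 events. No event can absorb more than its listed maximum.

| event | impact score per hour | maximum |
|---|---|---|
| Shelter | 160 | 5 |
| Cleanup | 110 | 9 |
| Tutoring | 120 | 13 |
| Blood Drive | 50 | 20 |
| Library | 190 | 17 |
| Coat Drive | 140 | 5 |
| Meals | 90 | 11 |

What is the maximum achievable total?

4310

Order the events by impact score per hour: Library 190 > Shelter 160 > Coat Drive 140 > Tutoring 120 > Cleanup 110 > Meals 90 > Blood Drive 50.
Library takes 17 to reach its cap of 17 — 7 left.
Shelter takes 5 to reach its cap of 5 — 2 left.
Coat Drive has room for 5 but only 2 remain, so it gets 2.
Total = 160×5 + 190×17 + 140×2 = 4310.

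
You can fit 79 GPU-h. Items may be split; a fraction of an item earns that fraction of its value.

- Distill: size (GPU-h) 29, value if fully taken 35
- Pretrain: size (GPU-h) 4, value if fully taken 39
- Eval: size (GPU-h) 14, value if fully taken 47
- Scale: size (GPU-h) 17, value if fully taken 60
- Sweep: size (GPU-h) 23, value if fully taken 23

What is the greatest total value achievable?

196

Rank by value-to-size ratio: Pretrain 39/4≈9.75, Scale 60/17≈3.53, Eval 47/14≈3.36, Distill 35/29≈1.21, Sweep 23/23≈1.
Take all of Pretrain (4 GPU-h, value 39) ; 75 GPU-h left.
Scale: take in full, 17 GPU-h for value 60 ; 58 left.
Eval: take in full, 14 GPU-h for value 47 ; 44 left.
All 29 GPU-h of Distill fit (value 35) ; 15 remain.
Fill the last 15 GPU-h with part of Sweep: 15/23 of it earns 15.
Total value = 196.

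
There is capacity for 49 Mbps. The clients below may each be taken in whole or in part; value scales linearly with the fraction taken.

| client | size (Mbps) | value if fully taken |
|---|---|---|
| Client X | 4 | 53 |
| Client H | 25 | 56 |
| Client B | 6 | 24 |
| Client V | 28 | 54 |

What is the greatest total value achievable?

160

Sort by value density: Client X 53/4≈13.2, Client B 24/6≈4, Client H 56/25≈2.24, Client V 54/28≈1.93.
All 4 Mbps of Client X fit (value 53) ; 45 remain.
Client B: take in full, 6 Mbps for value 24 ; 39 left.
Take all of Client H (25 Mbps, value 56) ; 14 Mbps left.
Only 14 Mbps remain; take 14/28 of Client V for value 54×14/28 = 27.
Total value = 160.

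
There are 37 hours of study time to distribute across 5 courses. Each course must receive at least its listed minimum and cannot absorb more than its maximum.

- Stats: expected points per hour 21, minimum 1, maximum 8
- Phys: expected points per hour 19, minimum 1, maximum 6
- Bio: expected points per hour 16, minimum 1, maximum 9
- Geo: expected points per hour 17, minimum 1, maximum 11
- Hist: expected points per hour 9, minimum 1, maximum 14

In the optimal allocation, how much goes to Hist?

3

Meeting every minimum uses 1+1+1+1+1 = 5 hours, leaving 32.
Rank by expected points per hour: Stats 21 > Phys 19 > Geo 17 > Bio 16 > Hist 9.
Stats: +7 to 8 (cap) → 25 left.
Give Phys 5 more to hit its cap of 6 → 20 left.
Geo takes 10 more to reach its cap of 11 → 10 left.
Bio: +8 to 9 (cap) → 2 left.
Only 2 left; Hist takes them to reach 3.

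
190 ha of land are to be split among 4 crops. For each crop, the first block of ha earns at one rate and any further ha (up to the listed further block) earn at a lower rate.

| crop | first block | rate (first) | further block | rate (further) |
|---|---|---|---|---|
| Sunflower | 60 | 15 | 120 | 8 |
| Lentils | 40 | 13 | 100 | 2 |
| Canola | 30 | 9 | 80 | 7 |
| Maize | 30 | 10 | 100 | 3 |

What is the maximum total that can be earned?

2230

Order all 8 blocks by rate: Sunflower/first 15 > Lentils/first 13 > Maize/first 10 > Canola/first 9 > Sunflower/second 8 > Canola/second 7 > Maize/second 3 > Lentils/second 2.
Sunflower first at 15: fill all 60 → 130 left.
Lentils/first (13): +40 → 90 left.
Fill Maize first block (30 at 10) → 60 left.
Fill Canola first block (30 at 9) → 30 left.
30 remain; put them into Sunflower second at 8.
Total = 15×60 + 13×40 + 10×30 + 9×30 + 8×30 = 2230.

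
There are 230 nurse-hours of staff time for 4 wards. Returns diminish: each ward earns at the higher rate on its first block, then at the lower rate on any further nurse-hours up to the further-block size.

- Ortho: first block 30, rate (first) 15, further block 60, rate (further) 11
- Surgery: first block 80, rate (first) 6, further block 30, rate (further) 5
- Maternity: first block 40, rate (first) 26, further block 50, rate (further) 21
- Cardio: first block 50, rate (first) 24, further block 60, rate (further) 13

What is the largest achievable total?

4520

Treat each block as its own option and order by rate: Maternity/T1 26 > Cardio/T1 24 > Maternity/T2 21 > Ortho/T1 15 > Cardio/T2 13 > Ortho/T2 11 > Surgery/T1 6 > Surgery/T2 5.
Maternity T1 at 26: fill all 40 → 190 left.
Cardio T1 at 24: fill all 50 → 140 left.
Fill Maternity T2 block (50 at 21) → 90 left.
Ortho T1 at 15: fill all 30 → 60 left.
Fill Cardio T2 block (60 at 13) → 0 left.
Total = 26×40 + 24×50 + 21×50 + 15×30 + 13×60 = 4520.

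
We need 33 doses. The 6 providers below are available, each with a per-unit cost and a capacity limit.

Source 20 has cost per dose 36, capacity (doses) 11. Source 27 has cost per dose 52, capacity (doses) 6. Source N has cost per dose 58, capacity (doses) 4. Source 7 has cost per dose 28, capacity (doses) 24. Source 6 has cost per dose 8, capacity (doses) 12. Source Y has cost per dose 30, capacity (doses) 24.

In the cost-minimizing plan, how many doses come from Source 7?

Cheapest first:
Source 6 at 8: take all 12 doses → 21 still needed.
Source 7 (28): take the remaining 21 → done.
Source Y, Source 20, Source 27, Source N: unused.

21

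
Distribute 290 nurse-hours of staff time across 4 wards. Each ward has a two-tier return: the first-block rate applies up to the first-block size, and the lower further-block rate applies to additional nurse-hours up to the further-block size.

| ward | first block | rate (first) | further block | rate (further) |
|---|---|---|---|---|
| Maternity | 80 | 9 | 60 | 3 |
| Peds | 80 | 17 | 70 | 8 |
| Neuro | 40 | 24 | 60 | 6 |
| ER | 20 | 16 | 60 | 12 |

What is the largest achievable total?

4160

Treat each block as its own option and order by rate: Neuro/tier1 24 > Peds/tier1 17 > ER/tier1 16 > ER/tier2 12 > Maternity/tier1 9 > Peds/tier2 8 > Neuro/tier2 6 > Maternity/tier2 3.
Neuro/tier1 (24): +40 ; 250 left.
Fill Peds tier1 block (80 at 17) ; 170 left.
ER/tier1 (16): +20 ; 150 left.
ER/tier2 (12): +60 ; 90 left.
Maternity tier1 at 9: fill all 80 ; 10 left.
Peds/tier2: +10 of 70 at 8; pool empty.
Total = 24×40 + 17×80 + 16×20 + 12×60 + 9×80 + 8×10 = 4160.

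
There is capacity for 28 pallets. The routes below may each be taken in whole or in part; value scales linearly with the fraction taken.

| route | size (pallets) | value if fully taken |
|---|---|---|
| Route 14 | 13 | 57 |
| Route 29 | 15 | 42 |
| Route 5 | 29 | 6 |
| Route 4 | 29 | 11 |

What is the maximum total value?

99

Rank by value-to-size ratio: Route 14 57/13≈4.38, Route 29 42/15≈2.8, Route 4 11/29≈0.379, Route 5 6/29≈0.207.
All 13 pallets of Route 14 fit (value 57) — 15 remain.
Take all of Route 29 (15 pallets, value 42) — 0 pallets left.
Total value = 99.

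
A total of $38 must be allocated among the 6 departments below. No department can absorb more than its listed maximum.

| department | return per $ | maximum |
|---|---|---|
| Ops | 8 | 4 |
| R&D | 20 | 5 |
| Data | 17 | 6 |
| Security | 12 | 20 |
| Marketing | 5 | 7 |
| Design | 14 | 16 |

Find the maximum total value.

558

Highest return per $ first: R&D 20 > Data 17 > Design 14 > Security 12 > Ops 8 > Marketing 5.
R&D: +5 to 5 (cap) — 33 left.
Data takes 6 to reach its cap of 6 — 27 left.
Give Design 16 to hit its cap of 16 — 11 left.
Only 11 left; Security takes them to reach 11.
Total = 20×5 + 17×6 + 12×11 + 14×16 = 558.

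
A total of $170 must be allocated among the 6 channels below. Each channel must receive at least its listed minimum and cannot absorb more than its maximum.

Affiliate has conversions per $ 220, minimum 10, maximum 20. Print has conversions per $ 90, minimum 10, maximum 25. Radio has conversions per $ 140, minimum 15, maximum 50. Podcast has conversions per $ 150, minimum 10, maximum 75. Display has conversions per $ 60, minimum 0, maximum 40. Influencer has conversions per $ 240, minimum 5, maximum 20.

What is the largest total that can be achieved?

Meeting every minimum uses 10+10+15+10+0+5 = 50 $, leaving 120.
Rank by conversions per $: Influencer 240 > Affiliate 220 > Podcast 150 > Radio 140 > Print 90 > Display 60.
Influencer: +15 to 20 (cap) ; 105 left.
Give Affiliate 10 more to hit its cap of 20 ; 95 left.
Podcast takes 65 more to reach its cap of 75 ; 30 left.
Radio: +30 (room for 35) → 45. Pool exhausted.
Total = 220×20 + 90×10 + 140×45 + 150×75 + 240×20 = 27650.

27650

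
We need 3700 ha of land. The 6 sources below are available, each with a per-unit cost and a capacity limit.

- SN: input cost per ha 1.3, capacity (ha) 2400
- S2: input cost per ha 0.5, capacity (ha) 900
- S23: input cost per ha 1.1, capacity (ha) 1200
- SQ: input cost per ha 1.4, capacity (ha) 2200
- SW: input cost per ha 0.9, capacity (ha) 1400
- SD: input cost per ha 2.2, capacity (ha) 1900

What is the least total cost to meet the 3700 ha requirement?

Fill from the cheapest source first.
S2 at 0.5: take all 900 ha — 2800 still needed.
SW (0.9): use full 1400 — 1400 ha to go.
S23 (1.1): use full 1200 — 200 ha to go.
Take 200 from SN at 1.3 to finish.
SQ, SD: unused.
Cost = 900×0.5 + 1400×0.9 + 1200×1.1 + 200×1.3 = 3290.

3290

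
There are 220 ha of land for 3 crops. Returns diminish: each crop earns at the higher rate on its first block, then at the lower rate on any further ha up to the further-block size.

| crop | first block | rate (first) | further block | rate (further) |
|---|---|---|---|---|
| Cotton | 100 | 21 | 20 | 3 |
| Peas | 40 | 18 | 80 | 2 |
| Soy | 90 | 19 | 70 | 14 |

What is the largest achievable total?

Rank every tier by rate: Cotton/tier1 21 > Soy/tier1 19 > Peas/tier1 18 > Soy/tier2 14 > Cotton/tier2 3 > Peas/tier2 2.
Cotton/tier1 (21): +100 → 120 left.
Fill Soy tier1 block (90 at 19) → 30 left.
30 remain; put them into Peas tier1 at 18.
Total = 21×100 + 19×90 + 18×30 = 4350.

4350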